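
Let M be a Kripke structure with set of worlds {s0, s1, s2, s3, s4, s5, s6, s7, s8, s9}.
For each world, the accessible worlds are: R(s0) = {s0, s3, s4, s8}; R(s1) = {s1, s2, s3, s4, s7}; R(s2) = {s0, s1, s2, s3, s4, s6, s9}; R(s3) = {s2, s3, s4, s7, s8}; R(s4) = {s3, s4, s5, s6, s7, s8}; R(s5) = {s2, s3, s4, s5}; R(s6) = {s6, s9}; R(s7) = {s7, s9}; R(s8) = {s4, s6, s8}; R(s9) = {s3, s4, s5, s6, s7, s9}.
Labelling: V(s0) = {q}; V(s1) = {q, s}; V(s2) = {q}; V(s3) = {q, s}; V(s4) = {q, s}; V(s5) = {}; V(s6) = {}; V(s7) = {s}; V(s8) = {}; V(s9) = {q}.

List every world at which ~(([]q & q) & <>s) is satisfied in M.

s0, s1, s2, s3, s4, s5, s6, s7, s8, s9

Recall that []ψ holds at a world iff ψ holds at every accessible world, and <>ψ holds iff ψ holds at some accessible world.
Let φ = ~(([]q & q) & <>s). Evaluate φ at each world:
  s0 (successors {s0, s3, s4, s8}): φ is true.
  s1 (successors {s1, s2, s3, s4, s7}): φ is true.
  s2 (successors {s0, s1, s2, s3, s4, s6, s9}): φ is true.
  s3 (successors {s2, s3, s4, s7, s8}): φ is true.
  s4 (successors {s3, s4, s5, s6, s7, s8}): φ is true.
  s5 (successors {s2, s3, s4, s5}): φ is true.
  s6 (successors {s6, s9}): φ is true.
  s7 (successors {s7, s9}): φ is true.
  s8 (successors {s4, s6, s8}): φ is true.
  s9 (successors {s3, s4, s5, s6, s7, s9}): φ is true.
For instance, at s9:
  At s9: ([]q & q) & <>s is false, so ~(([]q & q) & <>s) is true.
    At s9: []q & q is false, <>s is true, so ([]q & q) & <>s is false.
      At s9: []q is false, q is true, so []q & q is false.
      At s9: <>s requires s at some successor in {s3, s4, s5, s6, s7, s9}.
        s holds at s3, so <>s is true at s9.
Satisfying worlds: {s0, s1, s2, s3, s4, s5, s6, s7, s8, s9}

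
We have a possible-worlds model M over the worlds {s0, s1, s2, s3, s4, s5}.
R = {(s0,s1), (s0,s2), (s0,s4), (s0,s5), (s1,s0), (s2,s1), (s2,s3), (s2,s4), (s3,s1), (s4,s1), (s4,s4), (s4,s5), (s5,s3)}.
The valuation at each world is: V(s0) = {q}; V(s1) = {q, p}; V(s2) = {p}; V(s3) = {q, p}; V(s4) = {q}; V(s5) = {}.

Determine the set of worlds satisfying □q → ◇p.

s0, s2, s3, s4, s5

Let φ = □q → ◇p. Evaluate φ at each world:
  s0 (successors {s1, s2, s4, s5}): φ is true.
  s1 (successors {s0}): φ is false.
  s2 (successors {s1, s3, s4}): φ is true.
  s3 (successors {s1}): φ is true.
  s4 (successors {s1, s4, s5}): φ is true.
  s5 (successors {s3}): φ is true.
For instance, at s1:
  At s1: □q is true, ◇p is false, so □q → ◇p is false.
    At s1: □q requires q at every successor {s0}.
      At s0: q is true.
    So □q is true at s1.
    At s1: ◇p requires p at some successor in {s0}.
      At s0: p is false.
    So ◇p is false at s1.
Satisfying worlds: {s0, s2, s3, s4, s5}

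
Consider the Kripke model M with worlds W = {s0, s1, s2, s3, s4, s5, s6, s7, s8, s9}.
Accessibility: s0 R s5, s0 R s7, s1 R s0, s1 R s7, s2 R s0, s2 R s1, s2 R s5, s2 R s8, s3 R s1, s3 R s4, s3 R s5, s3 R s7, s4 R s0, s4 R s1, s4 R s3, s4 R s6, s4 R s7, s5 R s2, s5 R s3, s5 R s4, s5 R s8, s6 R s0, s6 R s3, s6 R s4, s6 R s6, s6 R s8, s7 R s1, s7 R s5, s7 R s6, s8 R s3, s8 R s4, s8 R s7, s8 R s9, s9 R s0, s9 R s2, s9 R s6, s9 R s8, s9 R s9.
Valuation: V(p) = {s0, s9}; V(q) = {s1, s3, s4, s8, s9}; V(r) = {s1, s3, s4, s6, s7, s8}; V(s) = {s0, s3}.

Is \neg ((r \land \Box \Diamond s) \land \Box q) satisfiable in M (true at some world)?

Let φ = \neg ((r \land \Box \Diamond s) \land \Box q). Evaluate φ at each world:
  s0 (successors {s5, s7}): φ is true.
  s1 (successors {s0, s7}): φ is true.
  s2 (successors {s0, s1, s5, s8}): φ is true.
  s3 (successors {s1, s4, s5, s7}): φ is true.
  s4 (successors {s0, s1, s3, s6, s7}): φ is true.
  s5 (successors {s2, s3, s4, s8}): φ is true.
  s6 (successors {s0, s3, s4, s6, s8}): φ is true.
  s7 (successors {s1, s5, s6}): φ is true.
  s8 (successors {s3, s4, s7, s9}): φ is true.
  s9 (successors {s0, s2, s6, s8, s9}): φ is true.
Detail at s0 (witness):
  At s0: (r \land \Box \Diamond s) \land \Box q is false, so \neg ((r \land \Box \Diamond s) \land \Box q) is true.
    At s0: r \land \Box \Diamond s is false, \Box q is false, so (r \land \Box \Diamond s) \land \Box q is false.
      At s0: r is false, \Box \Diamond s is false, so r \land \Box \Diamond s is false.
      At s0: \Box q requires q at every successor {s5, s7}.
        q fails at s5, so \Box q is false at s0.

Yes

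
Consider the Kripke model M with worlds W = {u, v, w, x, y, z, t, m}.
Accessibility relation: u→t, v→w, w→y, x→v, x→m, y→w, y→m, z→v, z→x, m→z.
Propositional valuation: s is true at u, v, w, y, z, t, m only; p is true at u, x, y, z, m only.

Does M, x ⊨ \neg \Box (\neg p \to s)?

No

At x: \Box (\neg p \to s) is true, so \neg \Box (\neg p \to s) is false.
  At x: \Box (\neg p \to s) requires \neg p \to s at every successor {v, m}.
    At v: \neg p \to s is true.
    At m: \neg p \to s is true.
  So \Box (\neg p \to s) is true at x.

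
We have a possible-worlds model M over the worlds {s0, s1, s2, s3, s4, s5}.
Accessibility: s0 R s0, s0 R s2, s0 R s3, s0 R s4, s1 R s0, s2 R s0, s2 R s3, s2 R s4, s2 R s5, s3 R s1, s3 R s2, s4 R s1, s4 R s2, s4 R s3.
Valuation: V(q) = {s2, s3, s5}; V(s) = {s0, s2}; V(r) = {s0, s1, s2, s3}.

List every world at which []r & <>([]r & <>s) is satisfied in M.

s3, s4

Recall that []ψ holds at a world iff ψ holds at every accessible world, and <>ψ holds iff ψ holds at some accessible world.
Let φ = []r & <>([]r & <>s). Evaluate φ at each world:
  s0 (successors {s0, s2, s3, s4}): φ is false.
  s1 (successors {s0}): φ is false.
  s2 (successors {s0, s3, s4, s5}): φ is false.
  s3 (successors {s1, s2}): φ is true.
  s4 (successors {s1, s2, s3}): φ is true.
  s5 (successors ∅): φ is false.
For instance, at s0:
  At s0: []r is false, <>([]r & <>s) is true, so []r & <>([]r & <>s) is false.
    At s0: []r requires r at every successor {s0, s2, s3, s4}.
      r fails at s4, so []r is false at s0.
    At s0: <>([]r & <>s) requires []r & <>s at some successor in {s0, s2, s3, s4}.
      []r & <>s holds at s3, so <>([]r & <>s) is true at s0.
Satisfying worlds: {s3, s4}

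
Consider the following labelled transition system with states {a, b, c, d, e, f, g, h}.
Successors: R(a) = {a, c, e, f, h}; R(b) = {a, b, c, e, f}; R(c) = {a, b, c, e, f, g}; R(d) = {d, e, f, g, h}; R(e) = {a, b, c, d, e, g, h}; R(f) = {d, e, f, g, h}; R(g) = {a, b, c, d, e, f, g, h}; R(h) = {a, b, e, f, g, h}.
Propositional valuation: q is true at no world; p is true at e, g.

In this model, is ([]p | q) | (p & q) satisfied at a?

At a: []p | q is false, p & q is false, so ([]p | q) | (p & q) is false.
  At a: []p is false, q is false, so []p | q is false.
    At a: []p requires p at every successor {a, c, e, f, h}.
      p fails at a, so []p is false at a.

No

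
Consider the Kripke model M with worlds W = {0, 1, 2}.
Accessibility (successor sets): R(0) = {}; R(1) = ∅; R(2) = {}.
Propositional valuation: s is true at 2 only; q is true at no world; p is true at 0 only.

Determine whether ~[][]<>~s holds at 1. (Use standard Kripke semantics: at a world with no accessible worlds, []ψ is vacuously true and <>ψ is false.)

No

At 1: [][]<>~s is true, so ~[][]<>~s is false.
  At 1: no accessible worlds, so [][]<>~s holds vacuously.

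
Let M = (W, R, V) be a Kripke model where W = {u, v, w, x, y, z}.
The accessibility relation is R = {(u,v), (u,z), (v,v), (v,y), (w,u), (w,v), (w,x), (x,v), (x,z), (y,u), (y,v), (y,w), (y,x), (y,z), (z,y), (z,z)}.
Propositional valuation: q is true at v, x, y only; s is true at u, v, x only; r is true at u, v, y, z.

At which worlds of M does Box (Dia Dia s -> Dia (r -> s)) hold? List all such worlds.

Recall that Box ψ holds at a world iff ψ holds at every accessible world, and Dia ψ holds iff ψ holds at some accessible world.
Let φ = Box (Dia Dia s -> Dia (r -> s)). Evaluate φ at each world:
  u (successors {v, z}): φ is false.
  v (successors {v, y}): φ is true.
  w (successors {u, v, x}): φ is true.
  x (successors {v, z}): φ is false.
  y (successors {u, v, w, x, z}): φ is false.
  z (successors {y, z}): φ is false.
For instance, at u:
  At u: Box (Dia Dia s -> Dia (r -> s)) requires Dia Dia s -> Dia (r -> s) at every successor {v, z}.
    Dia Dia s -> Dia (r -> s) fails at z, so Box (Dia Dia s -> Dia (r -> s)) is false at u.
      At z: Dia Dia s is true, Dia (r -> s) is false, so Dia Dia s -> Dia (r -> s) is false.
Satisfying worlds: {v, w}

v, w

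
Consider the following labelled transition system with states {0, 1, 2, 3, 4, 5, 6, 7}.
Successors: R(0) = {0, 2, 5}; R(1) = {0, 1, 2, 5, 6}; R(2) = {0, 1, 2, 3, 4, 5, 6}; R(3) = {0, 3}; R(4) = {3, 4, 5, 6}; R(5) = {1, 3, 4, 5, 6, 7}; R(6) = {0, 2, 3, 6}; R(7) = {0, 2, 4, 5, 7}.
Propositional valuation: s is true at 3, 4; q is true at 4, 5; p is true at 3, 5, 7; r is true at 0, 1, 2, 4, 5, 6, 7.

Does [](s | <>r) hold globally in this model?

Yes

Recall that []ψ holds at a world iff ψ holds at every accessible world, and <>ψ holds iff ψ holds at some accessible world.
Let φ = [](s | <>r). Evaluate φ at each world:
  0 (successors {0, 2, 5}): φ is true.
  1 (successors {0, 1, 2, 5, 6}): φ is true.
  2 (successors {0, 1, 2, 3, 4, 5, 6}): φ is true.
  3 (successors {0, 3}): φ is true.
  4 (successors {3, 4, 5, 6}): φ is true.
  5 (successors {1, 3, 4, 5, 6, 7}): φ is true.
  6 (successors {0, 2, 3, 6}): φ is true.
  7 (successors {0, 2, 4, 5, 7}): φ is true.
For instance, at 1:
  At 1: [](s | <>r) requires s | <>r at every successor {0, 1, 2, 5, 6}.
    At 0: s | <>r is true.
    At 1: s | <>r is true.
    At 2: s | <>r is true.
    At 5: s | <>r is true.
    At 6: s | <>r is true.
  So [](s | <>r) is true at 1.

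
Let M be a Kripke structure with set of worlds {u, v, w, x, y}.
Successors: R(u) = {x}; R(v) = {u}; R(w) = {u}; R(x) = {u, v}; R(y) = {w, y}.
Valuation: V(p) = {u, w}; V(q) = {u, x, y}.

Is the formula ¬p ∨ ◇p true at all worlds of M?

No

Let φ = ¬p ∨ ◇p. Evaluate φ at each world:
  u (successors {x}): φ is false.
  v (successors {u}): φ is true.
  w (successors {u}): φ is true.
  x (successors {u, v}): φ is true.
  y (successors {w, y}): φ is true.
Detail at u (counterexample):
  At u: ¬p is false, ◇p is false, so ¬p ∨ ◇p is false.
    At u: ◇p requires p at some successor in {x}.
      At x: p is false.
    So ◇p is false at u.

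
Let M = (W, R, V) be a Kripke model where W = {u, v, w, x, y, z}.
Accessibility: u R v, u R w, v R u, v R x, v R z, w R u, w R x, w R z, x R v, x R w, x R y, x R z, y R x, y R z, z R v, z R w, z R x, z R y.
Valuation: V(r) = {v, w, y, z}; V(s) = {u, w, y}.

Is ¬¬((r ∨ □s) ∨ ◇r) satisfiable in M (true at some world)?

Yes

Recall that □ψ holds at a world iff ψ holds at every accessible world, and ◇ψ holds iff ψ holds at some accessible world.
Let φ = ¬¬((r ∨ □s) ∨ ◇r). Evaluate φ at each world:
  u (successors {v, w}): φ is true.
  v (successors {u, x, z}): φ is true.
  w (successors {u, x, z}): φ is true.
  x (successors {v, w, y, z}): φ is true.
  y (successors {x, z}): φ is true.
  z (successors {v, w, x, y}): φ is true.
Detail at u (witness):
  At u: ¬((r ∨ □s) ∨ ◇r) is false, so ¬¬((r ∨ □s) ∨ ◇r) is true.
    At u: (r ∨ □s) ∨ ◇r is true, so ¬((r ∨ □s) ∨ ◇r) is false.
      At u: r ∨ □s is false, ◇r is true, so (r ∨ □s) ∨ ◇r is true.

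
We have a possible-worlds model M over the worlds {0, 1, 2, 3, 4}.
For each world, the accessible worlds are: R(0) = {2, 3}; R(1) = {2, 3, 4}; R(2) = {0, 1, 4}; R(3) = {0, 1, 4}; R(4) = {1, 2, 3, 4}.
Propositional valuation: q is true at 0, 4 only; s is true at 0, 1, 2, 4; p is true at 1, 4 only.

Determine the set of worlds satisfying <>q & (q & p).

Let φ = <>q & (q & p). Evaluate φ at each world:
  0 (successors {2, 3}): φ is false.
  1 (successors {2, 3, 4}): φ is false.
  2 (successors {0, 1, 4}): φ is false.
  3 (successors {0, 1, 4}): φ is false.
  4 (successors {1, 2, 3, 4}): φ is true.
For instance, at 0:
  At 0: <>q is false, q & p is false, so <>q & (q & p) is false.
    At 0: <>q requires q at some successor in {2, 3}.
      At 2: q is false.
      At 3: q is false.
    So <>q is false at 0.
Satisfying worlds: {4}

4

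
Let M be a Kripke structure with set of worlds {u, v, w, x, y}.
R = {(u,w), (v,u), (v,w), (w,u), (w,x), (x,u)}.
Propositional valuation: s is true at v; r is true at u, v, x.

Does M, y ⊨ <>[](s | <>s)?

No

At y: no accessible worlds, so <>[](s | <>s) is false.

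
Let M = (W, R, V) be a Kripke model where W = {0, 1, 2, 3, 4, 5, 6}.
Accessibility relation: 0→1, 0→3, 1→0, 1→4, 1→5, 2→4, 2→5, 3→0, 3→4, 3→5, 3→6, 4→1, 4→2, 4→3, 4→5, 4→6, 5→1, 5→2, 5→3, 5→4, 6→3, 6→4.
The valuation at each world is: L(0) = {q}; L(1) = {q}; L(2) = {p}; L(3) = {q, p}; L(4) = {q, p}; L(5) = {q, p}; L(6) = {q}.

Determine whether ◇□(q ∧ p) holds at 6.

At 6: ◇□(q ∧ p) requires □(q ∧ p) at some successor in {3, 4}.
  At 3: □(q ∧ p) is false.
  At 4: □(q ∧ p) is false.
So ◇□(q ∧ p) is false at 6.

No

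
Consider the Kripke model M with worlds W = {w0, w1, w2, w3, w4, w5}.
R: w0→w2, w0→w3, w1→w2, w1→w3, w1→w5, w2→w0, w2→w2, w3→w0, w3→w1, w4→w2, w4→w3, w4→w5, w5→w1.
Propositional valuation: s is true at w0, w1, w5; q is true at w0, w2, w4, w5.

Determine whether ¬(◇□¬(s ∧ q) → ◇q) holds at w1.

No

At w1: ◇□¬(s ∧ q) → ◇q is true, so ¬(◇□¬(s ∧ q) → ◇q) is false.
  At w1: ◇□¬(s ∧ q) is true, ◇q is true, so ◇□¬(s ∧ q) → ◇q is true.
    At w1: ◇□¬(s ∧ q) requires □¬(s ∧ q) at some successor in {w2, w3, w5}.
      □¬(s ∧ q) holds at w5, so ◇□¬(s ∧ q) is true at w1.
    At w1: ◇q requires q at some successor in {w2, w3, w5}.
      q holds at w2, so ◇q is true at w1.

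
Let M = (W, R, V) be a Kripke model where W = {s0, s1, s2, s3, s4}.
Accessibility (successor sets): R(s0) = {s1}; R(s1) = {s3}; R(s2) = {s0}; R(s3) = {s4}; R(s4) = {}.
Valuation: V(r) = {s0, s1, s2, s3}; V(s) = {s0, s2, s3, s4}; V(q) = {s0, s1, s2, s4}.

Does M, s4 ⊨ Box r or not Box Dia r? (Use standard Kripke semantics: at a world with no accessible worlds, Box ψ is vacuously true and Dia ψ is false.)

At s4: Box r is true, not Box Dia r is false, so Box r or not Box Dia r is true.
  At s4: no accessible worlds, so Box r holds vacuously.
  At s4: Box Dia r is true, so not Box Dia r is false.
    At s4: no accessible worlds, so Box Dia r holds vacuously.

Yes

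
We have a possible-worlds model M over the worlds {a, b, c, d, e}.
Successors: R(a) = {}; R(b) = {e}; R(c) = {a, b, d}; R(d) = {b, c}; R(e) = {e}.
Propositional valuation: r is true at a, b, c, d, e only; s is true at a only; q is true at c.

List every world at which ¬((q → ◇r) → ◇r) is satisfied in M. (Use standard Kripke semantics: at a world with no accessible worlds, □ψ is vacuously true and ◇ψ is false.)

a

Let φ = ¬((q → ◇r) → ◇r). Evaluate φ at each world:
  a (successors ∅): φ is true.
  b (successors {e}): φ is false.
  c (successors {a, b, d}): φ is false.
  d (successors {b, c}): φ is false.
  e (successors {e}): φ is false.
For instance, at c:
  At c: (q → ◇r) → ◇r is true, so ¬((q → ◇r) → ◇r) is false.
    At c: q → ◇r is true, ◇r is true, so (q → ◇r) → ◇r is true.
      At c: q is true, ◇r is true, so q → ◇r is true.
      At c: ◇r requires r at some successor in {a, b, d}.
        r holds at a, so ◇r is true at c.
Satisfying worlds: {a}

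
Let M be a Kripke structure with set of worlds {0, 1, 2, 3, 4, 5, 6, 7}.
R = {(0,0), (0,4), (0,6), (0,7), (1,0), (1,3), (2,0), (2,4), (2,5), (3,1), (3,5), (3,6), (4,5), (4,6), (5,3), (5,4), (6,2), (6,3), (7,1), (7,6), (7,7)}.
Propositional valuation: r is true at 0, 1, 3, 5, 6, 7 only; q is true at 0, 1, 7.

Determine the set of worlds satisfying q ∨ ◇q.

Recall that ◇ψ holds at a world iff ψ holds at some accessible world.
Let φ = q ∨ ◇q. Evaluate φ at each world:
  0 (successors {0, 4, 6, 7}): φ is true.
  1 (successors {0, 3}): φ is true.
  2 (successors {0, 4, 5}): φ is true.
  3 (successors {1, 5, 6}): φ is true.
  4 (successors {5, 6}): φ is false.
  5 (successors {3, 4}): φ is false.
  6 (successors {2, 3}): φ is false.
  7 (successors {1, 6, 7}): φ is true.
For instance, at 6:
  At 6: q is false, ◇q is false, so q ∨ ◇q is false.
    At 6: ◇q requires q at some successor in {2, 3}.
      At 2: q is false.
      At 3: q is false.
    So ◇q is false at 6.
Satisfying worlds: {0, 1, 2, 3, 7}

0, 1, 2, 3, 7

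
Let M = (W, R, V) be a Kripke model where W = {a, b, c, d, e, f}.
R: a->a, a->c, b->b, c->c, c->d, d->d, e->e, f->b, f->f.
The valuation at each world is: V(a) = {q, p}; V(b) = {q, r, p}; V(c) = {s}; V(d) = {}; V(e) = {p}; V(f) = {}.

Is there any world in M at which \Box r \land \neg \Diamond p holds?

No

Recall that \Box ψ holds at a world iff ψ holds at every accessible world, and \Diamond ψ holds iff ψ holds at some accessible world.
Let φ = \Box r \land \neg \Diamond p. Evaluate φ at each world:
  a (successors {a, c}): φ is false.
  b (successors {b}): φ is false.
  c (successors {c, d}): φ is false.
  d (successors {d}): φ is false.
  e (successors {e}): φ is false.
  f (successors {b, f}): φ is false.
For instance, at c:
  At c: \Box r is false, \neg \Diamond p is true, so \Box r \land \neg \Diamond p is false.
    At c: \Box r requires r at every successor {c, d}.
      r fails at c, so \Box r is false at c.
    At c: \Diamond p is false, so \neg \Diamond p is true.
      At c: \Diamond p requires p at some successor in {c, d}.
        At c: p is false.
        At d: p is false.
      So \Diamond p is false at c.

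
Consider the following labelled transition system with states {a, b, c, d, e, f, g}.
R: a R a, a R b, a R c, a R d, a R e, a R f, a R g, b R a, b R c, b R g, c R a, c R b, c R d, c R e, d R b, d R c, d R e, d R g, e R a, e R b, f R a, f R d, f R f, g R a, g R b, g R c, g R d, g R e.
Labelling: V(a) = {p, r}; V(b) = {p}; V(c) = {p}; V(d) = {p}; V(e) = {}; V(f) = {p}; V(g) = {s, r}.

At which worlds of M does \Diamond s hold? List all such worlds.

a, b, d

Let φ = \Diamond s. Evaluate φ at each world:
  a (successors {a, b, c, d, e, f, g}): φ is true.
  b (successors {a, c, g}): φ is true.
  c (successors {a, b, d, e}): φ is false.
  d (successors {b, c, e, g}): φ is true.
  e (successors {a, b}): φ is false.
  f (successors {a, d, f}): φ is false.
  g (successors {a, b, c, d, e}): φ is false.
For instance, at a:
  At a: \Diamond s requires s at some successor in {a, b, c, d, e, f, g}.
    s holds at g, so \Diamond s is true at a.
Satisfying worlds: {a, b, d}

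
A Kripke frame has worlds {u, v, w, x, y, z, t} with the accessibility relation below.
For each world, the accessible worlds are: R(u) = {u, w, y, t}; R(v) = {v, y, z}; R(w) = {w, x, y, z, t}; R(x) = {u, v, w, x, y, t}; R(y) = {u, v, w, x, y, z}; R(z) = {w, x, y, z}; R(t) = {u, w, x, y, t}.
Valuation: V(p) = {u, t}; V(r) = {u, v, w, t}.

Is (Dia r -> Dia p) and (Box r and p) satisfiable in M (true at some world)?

No

Let φ = (Dia r -> Dia p) and (Box r and p). Evaluate φ at each world:
  u (successors {u, w, y, t}): φ is false.
  v (successors {v, y, z}): φ is false.
  w (successors {w, x, y, z, t}): φ is false.
  x (successors {u, v, w, x, y, t}): φ is false.
  y (successors {u, v, w, x, y, z}): φ is false.
  z (successors {w, x, y, z}): φ is false.
  t (successors {u, w, x, y, t}): φ is false.
For instance, at u:
  At u: Dia r -> Dia p is true, Box r and p is false, so (Dia r -> Dia p) and (Box r and p) is false.
    At u: Dia r is true, Dia p is true, so Dia r -> Dia p is true.
      At u: Dia r requires r at some successor in {u, w, y, t}.
        r holds at u, so Dia r is true at u.
      At u: Dia p requires p at some successor in {u, w, y, t}.
        p holds at u, so Dia p is true at u.
    At u: Box r is false, p is true, so Box r and p is false.
      At u: Box r requires r at every successor {u, w, y, t}.
        r fails at y, so Box r is false at u.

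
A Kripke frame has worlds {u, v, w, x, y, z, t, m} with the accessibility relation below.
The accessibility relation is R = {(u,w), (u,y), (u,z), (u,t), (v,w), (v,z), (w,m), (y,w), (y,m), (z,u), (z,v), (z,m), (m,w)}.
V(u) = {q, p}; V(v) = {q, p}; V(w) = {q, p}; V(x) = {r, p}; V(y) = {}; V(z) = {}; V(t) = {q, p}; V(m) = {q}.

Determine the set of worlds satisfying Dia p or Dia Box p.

Recall that Box ψ holds at a world iff ψ holds at every accessible world, and Dia ψ holds iff ψ holds at some accessible world.
Let φ = Dia p or Dia Box p. Evaluate φ at each world:
  u (successors {w, y, z, t}): φ is true.
  v (successors {w, z}): φ is true.
  w (successors {m}): φ is true.
  x (successors ∅): φ is false.
  y (successors {w, m}): φ is true.
  z (successors {u, v, m}): φ is true.
  t (successors ∅): φ is false.
  m (successors {w}): φ is true.
For instance, at m:
  At m: Dia p is true, Dia Box p is false, so Dia p or Dia Box p is true.
    At m: Dia p requires p at some successor in {w}.
      p holds at w, so Dia p is true at m.
    At m: Dia Box p requires Box p at some successor in {w}.
      At w: Box p is false.
    So Dia Box p is false at m.
Satisfying worlds: {u, v, w, y, z, m}

u, v, w, y, z, m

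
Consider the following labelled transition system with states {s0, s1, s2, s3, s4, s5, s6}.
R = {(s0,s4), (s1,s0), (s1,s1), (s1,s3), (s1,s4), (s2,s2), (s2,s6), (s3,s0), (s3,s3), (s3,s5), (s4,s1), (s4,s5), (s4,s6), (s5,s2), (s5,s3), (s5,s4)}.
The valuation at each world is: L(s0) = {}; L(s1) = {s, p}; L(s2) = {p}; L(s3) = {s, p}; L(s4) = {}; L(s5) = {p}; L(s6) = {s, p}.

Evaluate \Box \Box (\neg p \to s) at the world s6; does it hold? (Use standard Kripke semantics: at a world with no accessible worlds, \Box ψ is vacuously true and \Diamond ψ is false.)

Yes

At s6: no accessible worlds, so \Box \Box (\neg p \to s) holds vacuously.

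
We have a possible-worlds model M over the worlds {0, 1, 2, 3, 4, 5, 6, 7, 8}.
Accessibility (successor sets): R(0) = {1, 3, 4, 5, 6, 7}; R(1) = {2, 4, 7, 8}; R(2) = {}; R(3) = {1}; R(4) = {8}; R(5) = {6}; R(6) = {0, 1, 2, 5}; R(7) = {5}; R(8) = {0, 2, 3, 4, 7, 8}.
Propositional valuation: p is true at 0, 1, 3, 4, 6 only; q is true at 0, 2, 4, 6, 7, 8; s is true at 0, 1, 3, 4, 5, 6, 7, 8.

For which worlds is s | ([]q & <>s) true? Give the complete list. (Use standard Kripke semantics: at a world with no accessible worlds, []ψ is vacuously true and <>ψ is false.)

Let φ = s | ([]q & <>s). Evaluate φ at each world:
  0 (successors {1, 3, 4, 5, 6, 7}): φ is true.
  1 (successors {2, 4, 7, 8}): φ is true.
  2 (successors ∅): φ is false.
  3 (successors {1}): φ is true.
  4 (successors {8}): φ is true.
  5 (successors {6}): φ is true.
  6 (successors {0, 1, 2, 5}): φ is true.
  7 (successors {5}): φ is true.
  8 (successors {0, 2, 3, 4, 7, 8}): φ is true.
For instance, at 1:
  At 1: s is true, []q & <>s is true, so s | ([]q & <>s) is true.
    At 1: []q is true, <>s is true, so []q & <>s is true.
      At 1: []q requires q at every successor {2, 4, 7, 8}.
        At 2: q is true.
        At 4: q is true.
        At 7: q is true.
        At 8: q is true.
      So []q is true at 1.
      At 1: <>s requires s at some successor in {2, 4, 7, 8}.
        s holds at 4, so <>s is true at 1.
Satisfying worlds: {0, 1, 3, 4, 5, 6, 7, 8}

0, 1, 3, 4, 5, 6, 7, 8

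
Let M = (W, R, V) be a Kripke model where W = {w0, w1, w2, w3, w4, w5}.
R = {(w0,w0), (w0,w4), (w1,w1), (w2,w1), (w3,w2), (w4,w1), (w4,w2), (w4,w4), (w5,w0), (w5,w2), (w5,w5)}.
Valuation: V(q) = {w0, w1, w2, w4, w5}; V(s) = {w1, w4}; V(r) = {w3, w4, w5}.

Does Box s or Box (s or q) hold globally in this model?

Let φ = Box s or Box (s or q). Evaluate φ at each world:
  w0 (successors {w0, w4}): φ is true.
  w1 (successors {w1}): φ is true.
  w2 (successors {w1}): φ is true.
  w3 (successors {w2}): φ is true.
  w4 (successors {w1, w2, w4}): φ is true.
  w5 (successors {w0, w2, w5}): φ is true.
For instance, at w0:
  At w0: Box s is false, Box (s or q) is true, so Box s or Box (s or q) is true.
    At w0: Box s requires s at every successor {w0, w4}.
      s fails at w0, so Box s is false at w0.
    At w0: Box (s or q) requires s or q at every successor {w0, w4}.
      At w0: s or q is true.
      At w4: s or q is true.
    So Box (s or q) is true at w0.

Yes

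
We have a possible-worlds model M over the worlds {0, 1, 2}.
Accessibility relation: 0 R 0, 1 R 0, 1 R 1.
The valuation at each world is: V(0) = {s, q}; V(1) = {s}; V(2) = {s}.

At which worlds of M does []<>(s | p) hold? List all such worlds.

Let φ = []<>(s | p). Evaluate φ at each world:
  0 (successors {0}): φ is true.
  1 (successors {0, 1}): φ is true.
  2 (successors ∅): φ is true.
For instance, at 1:
  At 1: []<>(s | p) requires <>(s | p) at every successor {0, 1}.
      At 0: <>(s | p) requires s | p at some successor in {0}.
        s | p holds at 0, so <>(s | p) is true at 0.
      At 1: <>(s | p) requires s | p at some successor in {0, 1}.
        s | p holds at 0, so <>(s | p) is true at 1.
  So []<>(s | p) is true at 1.
Satisfying worlds: {0, 1, 2}

0, 1, 2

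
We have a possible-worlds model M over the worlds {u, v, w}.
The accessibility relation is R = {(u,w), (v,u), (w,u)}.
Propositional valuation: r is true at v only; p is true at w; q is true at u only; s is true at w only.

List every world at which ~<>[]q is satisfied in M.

Let φ = ~<>[]q. Evaluate φ at each world:
  u (successors {w}): φ is false.
  v (successors {u}): φ is true.
  w (successors {u}): φ is true.
For instance, at u:
  At u: <>[]q is true, so ~<>[]q is false.
    At u: <>[]q requires []q at some successor in {w}.
      []q holds at w, so <>[]q is true at u.
Satisfying worlds: {v, w}

v, w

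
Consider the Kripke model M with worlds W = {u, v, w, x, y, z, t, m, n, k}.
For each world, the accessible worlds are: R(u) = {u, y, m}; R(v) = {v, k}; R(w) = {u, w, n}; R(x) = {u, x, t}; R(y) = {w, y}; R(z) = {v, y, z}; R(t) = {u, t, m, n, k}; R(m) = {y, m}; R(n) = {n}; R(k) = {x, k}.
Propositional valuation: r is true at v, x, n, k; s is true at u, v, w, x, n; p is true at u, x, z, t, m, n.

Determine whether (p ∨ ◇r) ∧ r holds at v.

Recall that ◇ψ holds at a world iff ψ holds at some accessible world.
At v: p ∨ ◇r is true, r is true, so (p ∨ ◇r) ∧ r is true.
  At v: p is false, ◇r is true, so p ∨ ◇r is true.
    At v: ◇r requires r at some successor in {v, k}.
      r holds at v, so ◇r is true at v.

Yes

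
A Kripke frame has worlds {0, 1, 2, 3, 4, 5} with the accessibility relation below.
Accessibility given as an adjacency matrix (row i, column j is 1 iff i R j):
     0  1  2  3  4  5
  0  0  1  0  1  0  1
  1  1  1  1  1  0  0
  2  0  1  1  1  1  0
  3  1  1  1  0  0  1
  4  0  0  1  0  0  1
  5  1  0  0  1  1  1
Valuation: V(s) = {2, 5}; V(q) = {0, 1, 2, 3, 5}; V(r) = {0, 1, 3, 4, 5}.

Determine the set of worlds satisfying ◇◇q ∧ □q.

Recall that □ψ holds at a world iff ψ holds at every accessible world, and ◇ψ holds iff ψ holds at some accessible world.
Let φ = ◇◇q ∧ □q. Evaluate φ at each world:
  0 (successors {1, 3, 5}): φ is true.
  1 (successors {0, 1, 2, 3}): φ is true.
  2 (successors {1, 2, 3, 4}): φ is false.
  3 (successors {0, 1, 2, 5}): φ is true.
  4 (successors {2, 5}): φ is true.
  5 (successors {0, 3, 4, 5}): φ is false.
For instance, at 2:
  At 2: ◇◇q is true, □q is false, so ◇◇q ∧ □q is false.
    At 2: ◇◇q requires ◇q at some successor in {1, 2, 3, 4}.
      ◇q holds at 1, so ◇◇q is true at 2.
    At 2: □q requires q at every successor {1, 2, 3, 4}.
      q fails at 4, so □q is false at 2.
Satisfying worlds: {0, 1, 3, 4}

0, 1, 3, 4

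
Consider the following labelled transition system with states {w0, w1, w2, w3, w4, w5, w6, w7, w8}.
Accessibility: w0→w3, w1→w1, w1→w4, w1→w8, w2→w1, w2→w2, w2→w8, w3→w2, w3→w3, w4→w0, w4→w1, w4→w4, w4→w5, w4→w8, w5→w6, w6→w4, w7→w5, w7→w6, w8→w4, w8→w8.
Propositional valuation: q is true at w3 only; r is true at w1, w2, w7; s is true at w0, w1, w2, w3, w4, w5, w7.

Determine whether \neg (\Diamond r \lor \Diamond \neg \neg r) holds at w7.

At w7: \Diamond r \lor \Diamond \neg \neg r is false, so \neg (\Diamond r \lor \Diamond \neg \neg r) is true.
  At w7: \Diamond r is false, \Diamond \neg \neg r is false, so \Diamond r \lor \Diamond \neg \neg r is false.
    At w7: \Diamond r requires r at some successor in {w5, w6}.
      At w5: r is false.
      At w6: r is false.
    So \Diamond r is false at w7.
    At w7: \Diamond \neg \neg r requires \neg \neg r at some successor in {w5, w6}.
      At w5: \neg \neg r is false.
      At w6: \neg \neg r is false.
    So \Diamond \neg \neg r is false at w7.

Yes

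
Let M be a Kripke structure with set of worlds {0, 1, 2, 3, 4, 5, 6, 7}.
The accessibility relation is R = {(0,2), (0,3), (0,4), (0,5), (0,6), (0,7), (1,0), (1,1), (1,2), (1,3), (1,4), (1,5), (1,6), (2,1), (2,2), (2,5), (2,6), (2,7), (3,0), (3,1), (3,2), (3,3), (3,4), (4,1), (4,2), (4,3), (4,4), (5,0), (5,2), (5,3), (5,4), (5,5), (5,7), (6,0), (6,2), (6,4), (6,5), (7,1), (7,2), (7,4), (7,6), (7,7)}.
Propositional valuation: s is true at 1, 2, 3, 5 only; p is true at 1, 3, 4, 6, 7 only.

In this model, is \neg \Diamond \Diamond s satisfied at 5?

No

Recall that \Diamond ψ holds at a world iff ψ holds at some accessible world.
At 5: \Diamond \Diamond s is true, so \neg \Diamond \Diamond s is false.
  At 5: \Diamond \Diamond s requires \Diamond s at some successor in {0, 2, 3, 4, 5, 7}.
    \Diamond s holds at 0, so \Diamond \Diamond s is true at 5.
      At 0: \Diamond s requires s at some successor in {2, 3, 4, 5, 6, 7}.
        s holds at 2, so \Diamond s is true at 0.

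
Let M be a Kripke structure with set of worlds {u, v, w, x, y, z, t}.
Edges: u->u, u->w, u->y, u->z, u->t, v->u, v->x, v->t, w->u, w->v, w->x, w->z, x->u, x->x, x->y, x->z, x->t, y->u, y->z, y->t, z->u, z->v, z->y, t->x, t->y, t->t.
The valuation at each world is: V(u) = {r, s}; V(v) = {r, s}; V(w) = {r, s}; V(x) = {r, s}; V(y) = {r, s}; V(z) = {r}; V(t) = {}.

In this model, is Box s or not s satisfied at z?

Recall that Box ψ holds at a world iff ψ holds at every accessible world, and Dia ψ holds iff ψ holds at some accessible world.
At z: Box s is true, not s is true, so Box s or not s is true.
  At z: Box s requires s at every successor {u, v, y}.
    At u: s is true.
    At v: s is true.
    At y: s is true.
  So Box s is true at z.

Yes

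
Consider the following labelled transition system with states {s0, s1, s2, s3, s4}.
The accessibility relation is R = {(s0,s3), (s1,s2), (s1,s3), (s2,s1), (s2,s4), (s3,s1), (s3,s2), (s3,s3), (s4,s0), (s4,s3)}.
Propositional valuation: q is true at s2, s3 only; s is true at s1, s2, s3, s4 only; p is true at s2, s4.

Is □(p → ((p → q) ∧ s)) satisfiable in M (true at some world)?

Yes

Let φ = □(p → ((p → q) ∧ s)). Evaluate φ at each world:
  s0 (successors {s3}): φ is true.
  s1 (successors {s2, s3}): φ is true.
  s2 (successors {s1, s4}): φ is false.
  s3 (successors {s1, s2, s3}): φ is true.
  s4 (successors {s0, s3}): φ is true.
Detail at s0 (witness):
  At s0: □(p → ((p → q) ∧ s)) requires p → ((p → q) ∧ s) at every successor {s3}.
    At s3: p → ((p → q) ∧ s) is true.
  So □(p → ((p → q) ∧ s)) is true at s0.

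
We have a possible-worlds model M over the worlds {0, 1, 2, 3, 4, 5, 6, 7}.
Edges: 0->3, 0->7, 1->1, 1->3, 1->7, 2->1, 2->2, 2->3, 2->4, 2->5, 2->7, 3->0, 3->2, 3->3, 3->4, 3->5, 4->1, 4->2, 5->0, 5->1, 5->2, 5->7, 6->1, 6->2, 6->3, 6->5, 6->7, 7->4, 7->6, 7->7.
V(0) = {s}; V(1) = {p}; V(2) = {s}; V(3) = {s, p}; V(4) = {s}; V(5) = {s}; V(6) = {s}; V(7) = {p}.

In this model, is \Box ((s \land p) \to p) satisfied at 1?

At 1: \Box ((s \land p) \to p) requires (s \land p) \to p at every successor {1, 3, 7}.
  At 1: (s \land p) \to p is true.
  At 3: (s \land p) \to p is true.
  At 7: (s \land p) \to p is true.
So \Box ((s \land p) \to p) is true at 1.

Yes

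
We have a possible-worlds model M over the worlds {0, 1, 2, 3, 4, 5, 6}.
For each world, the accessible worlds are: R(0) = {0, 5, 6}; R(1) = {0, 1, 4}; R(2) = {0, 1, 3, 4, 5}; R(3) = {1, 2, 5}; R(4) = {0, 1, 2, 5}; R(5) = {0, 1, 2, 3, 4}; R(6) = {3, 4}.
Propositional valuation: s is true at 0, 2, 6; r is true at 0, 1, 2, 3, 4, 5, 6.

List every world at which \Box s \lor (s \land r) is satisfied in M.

Let φ = \Box s \lor (s \land r). Evaluate φ at each world:
  0 (successors {0, 5, 6}): φ is true.
  1 (successors {0, 1, 4}): φ is false.
  2 (successors {0, 1, 3, 4, 5}): φ is true.
  3 (successors {1, 2, 5}): φ is false.
  4 (successors {0, 1, 2, 5}): φ is false.
  5 (successors {0, 1, 2, 3, 4}): φ is false.
  6 (successors {3, 4}): φ is true.
For instance, at 3:
  At 3: \Box s is false, s \land r is false, so \Box s \lor (s \land r) is false.
    At 3: \Box s requires s at every successor {1, 2, 5}.
      s fails at 1, so \Box s is false at 3.
Satisfying worlds: {0, 2, 6}

0, 2, 6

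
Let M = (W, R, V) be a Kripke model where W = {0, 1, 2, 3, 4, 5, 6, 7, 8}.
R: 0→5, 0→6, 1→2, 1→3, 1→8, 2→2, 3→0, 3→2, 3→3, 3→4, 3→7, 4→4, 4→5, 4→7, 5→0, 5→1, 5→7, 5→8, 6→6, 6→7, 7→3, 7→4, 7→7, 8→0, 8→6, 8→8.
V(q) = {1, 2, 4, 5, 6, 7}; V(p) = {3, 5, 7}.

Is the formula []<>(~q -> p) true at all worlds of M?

Let φ = []<>(~q -> p). Evaluate φ at each world:
  0 (successors {5, 6}): φ is true.
  1 (successors {2, 3, 8}): φ is true.
  2 (successors {2}): φ is true.
  3 (successors {0, 2, 3, 4, 7}): φ is true.
  4 (successors {4, 5, 7}): φ is true.
  5 (successors {0, 1, 7, 8}): φ is true.
  6 (successors {6, 7}): φ is true.
  7 (successors {3, 4, 7}): φ is true.
  8 (successors {0, 6, 8}): φ is true.
For instance, at 0:
  At 0: []<>(~q -> p) requires <>(~q -> p) at every successor {5, 6}.
      At 5: <>(~q -> p) requires ~q -> p at some successor in {0, 1, 7, 8}.
        ~q -> p holds at 1, so <>(~q -> p) is true at 5.
      At 6: <>(~q -> p) requires ~q -> p at some successor in {6, 7}.
        ~q -> p holds at 6, so <>(~q -> p) is true at 6.
  So []<>(~q -> p) is true at 0.

Yes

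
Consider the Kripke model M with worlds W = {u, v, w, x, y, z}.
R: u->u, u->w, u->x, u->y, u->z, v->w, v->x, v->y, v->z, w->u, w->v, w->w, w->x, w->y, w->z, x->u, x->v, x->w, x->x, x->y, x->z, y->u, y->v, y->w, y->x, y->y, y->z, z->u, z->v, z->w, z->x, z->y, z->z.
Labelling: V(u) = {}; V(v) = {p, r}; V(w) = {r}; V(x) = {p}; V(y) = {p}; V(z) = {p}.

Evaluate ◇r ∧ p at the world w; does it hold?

At w: ◇r is true, p is false, so ◇r ∧ p is false.
  At w: ◇r requires r at some successor in {u, v, w, x, y, z}.
    r holds at v, so ◇r is true at w.

No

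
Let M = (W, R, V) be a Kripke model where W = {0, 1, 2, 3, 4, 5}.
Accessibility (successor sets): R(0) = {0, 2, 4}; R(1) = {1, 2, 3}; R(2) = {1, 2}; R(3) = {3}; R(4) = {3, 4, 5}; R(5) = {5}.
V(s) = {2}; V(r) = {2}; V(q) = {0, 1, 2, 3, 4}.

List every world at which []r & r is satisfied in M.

Let φ = []r & r. Evaluate φ at each world:
  0 (successors {0, 2, 4}): φ is false.
  1 (successors {1, 2, 3}): φ is false.
  2 (successors {1, 2}): φ is false.
  3 (successors {3}): φ is false.
  4 (successors {3, 4, 5}): φ is false.
  5 (successors {5}): φ is false.
For instance, at 1:
  At 1: []r is false, r is false, so []r & r is false.
    At 1: []r requires r at every successor {1, 2, 3}.
      r fails at 1, so []r is false at 1.
Satisfying worlds: none.

none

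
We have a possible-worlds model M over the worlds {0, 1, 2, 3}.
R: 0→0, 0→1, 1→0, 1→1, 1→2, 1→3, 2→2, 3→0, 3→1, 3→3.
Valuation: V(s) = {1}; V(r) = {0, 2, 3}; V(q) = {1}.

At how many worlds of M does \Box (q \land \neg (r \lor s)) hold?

Recall that \Box ψ holds at a world iff ψ holds at every accessible world, and \Diamond ψ holds iff ψ holds at some accessible world.
Let φ = \Box (q \land \neg (r \lor s)). Evaluate φ at each world:
  0 (successors {0, 1}): φ is false.
  1 (successors {0, 1, 2, 3}): φ is false.
  2 (successors {2}): φ is false.
  3 (successors {0, 1, 3}): φ is false.
For instance, at 1:
  At 1: \Box (q \land \neg (r \lor s)) requires q \land \neg (r \lor s) at every successor {0, 1, 2, 3}.
    q \land \neg (r \lor s) fails at 0, so \Box (q \land \neg (r \lor s)) is false at 1.
Satisfying worlds: none.

0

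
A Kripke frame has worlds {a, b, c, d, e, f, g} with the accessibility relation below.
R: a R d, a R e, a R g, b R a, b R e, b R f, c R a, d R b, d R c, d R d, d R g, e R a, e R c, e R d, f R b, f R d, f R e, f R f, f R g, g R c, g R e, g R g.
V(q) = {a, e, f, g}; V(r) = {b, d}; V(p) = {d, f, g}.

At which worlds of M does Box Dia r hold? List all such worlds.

b, c

Let φ = Box Dia r. Evaluate φ at each world:
  a (successors {d, e, g}): φ is false.
  b (successors {a, e, f}): φ is true.
  c (successors {a}): φ is true.
  d (successors {b, c, d, g}): φ is false.
  e (successors {a, c, d}): φ is false.
  f (successors {b, d, e, f, g}): φ is false.
  g (successors {c, e, g}): φ is false.
For instance, at d:
  At d: Box Dia r requires Dia r at every successor {b, c, d, g}.
    Dia r fails at b, so Box Dia r is false at d.
      At b: Dia r requires r at some successor in {a, e, f}.
        At a: r is false.
        At e: r is false.
        At f: r is false.
      So Dia r is false at b.
Satisfying worlds: {b, c}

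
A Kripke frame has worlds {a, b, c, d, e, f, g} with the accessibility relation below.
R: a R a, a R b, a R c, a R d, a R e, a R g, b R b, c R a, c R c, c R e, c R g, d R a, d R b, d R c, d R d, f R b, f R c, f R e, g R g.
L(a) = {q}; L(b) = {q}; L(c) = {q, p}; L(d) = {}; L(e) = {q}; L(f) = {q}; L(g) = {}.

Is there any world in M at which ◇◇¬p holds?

Yes

Recall that ◇ψ holds at a world iff ψ holds at some accessible world.
Let φ = ◇◇¬p. Evaluate φ at each world:
  a (successors {a, b, c, d, e, g}): φ is true.
  b (successors {b}): φ is true.
  c (successors {a, c, e, g}): φ is true.
  d (successors {a, b, c, d}): φ is true.
  e (successors ∅): φ is false.
  f (successors {b, c, e}): φ is true.
  g (successors {g}): φ is true.
Detail at a (witness):
  At a: ◇◇¬p requires ◇¬p at some successor in {a, b, c, d, e, g}.
    ◇¬p holds at a, so ◇◇¬p is true at a.
      At a: ◇¬p requires ¬p at some successor in {a, b, c, d, e, g}.
        ¬p holds at a, so ◇¬p is true at a.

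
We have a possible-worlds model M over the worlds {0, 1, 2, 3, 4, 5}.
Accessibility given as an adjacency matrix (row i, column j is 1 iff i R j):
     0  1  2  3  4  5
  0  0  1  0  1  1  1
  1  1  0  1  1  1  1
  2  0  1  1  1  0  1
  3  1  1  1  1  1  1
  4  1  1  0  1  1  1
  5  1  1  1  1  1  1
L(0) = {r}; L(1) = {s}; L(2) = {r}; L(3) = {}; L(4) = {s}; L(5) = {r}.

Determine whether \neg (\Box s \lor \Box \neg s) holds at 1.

Recall that \Box ψ holds at a world iff ψ holds at every accessible world, and \Diamond ψ holds iff ψ holds at some accessible world.
At 1: \Box s \lor \Box \neg s is false, so \neg (\Box s \lor \Box \neg s) is true.
  At 1: \Box s is false, \Box \neg s is false, so \Box s \lor \Box \neg s is false.
    At 1: \Box s requires s at every successor {0, 2, 3, 4, 5}.
      s fails at 0, so \Box s is false at 1.
    At 1: \Box \neg s requires \neg s at every successor {0, 2, 3, 4, 5}.
      \neg s fails at 4, so \Box \neg s is false at 1.

Yes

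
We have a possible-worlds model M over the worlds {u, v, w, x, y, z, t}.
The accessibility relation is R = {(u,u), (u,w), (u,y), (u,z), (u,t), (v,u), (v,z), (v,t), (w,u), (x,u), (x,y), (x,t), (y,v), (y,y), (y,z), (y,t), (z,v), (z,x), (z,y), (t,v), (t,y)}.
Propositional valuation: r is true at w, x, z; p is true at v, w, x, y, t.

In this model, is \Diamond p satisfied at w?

At w: \Diamond p requires p at some successor in {u}.
  At u: p is false.
So \Diamond p is false at w.

No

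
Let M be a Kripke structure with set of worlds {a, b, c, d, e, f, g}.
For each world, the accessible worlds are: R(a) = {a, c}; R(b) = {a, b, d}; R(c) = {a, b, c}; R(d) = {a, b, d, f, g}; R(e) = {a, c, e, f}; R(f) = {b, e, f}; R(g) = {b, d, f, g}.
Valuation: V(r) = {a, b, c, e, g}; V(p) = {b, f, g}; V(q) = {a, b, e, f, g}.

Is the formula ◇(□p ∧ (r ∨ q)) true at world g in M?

No

At g: ◇(□p ∧ (r ∨ q)) requires □p ∧ (r ∨ q) at some successor in {b, d, f, g}.
  At b: □p ∧ (r ∨ q) is false.
  At d: □p ∧ (r ∨ q) is false.
  At f: □p ∧ (r ∨ q) is false.
  At g: □p ∧ (r ∨ q) is false.
So ◇(□p ∧ (r ∨ q)) is false at g.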